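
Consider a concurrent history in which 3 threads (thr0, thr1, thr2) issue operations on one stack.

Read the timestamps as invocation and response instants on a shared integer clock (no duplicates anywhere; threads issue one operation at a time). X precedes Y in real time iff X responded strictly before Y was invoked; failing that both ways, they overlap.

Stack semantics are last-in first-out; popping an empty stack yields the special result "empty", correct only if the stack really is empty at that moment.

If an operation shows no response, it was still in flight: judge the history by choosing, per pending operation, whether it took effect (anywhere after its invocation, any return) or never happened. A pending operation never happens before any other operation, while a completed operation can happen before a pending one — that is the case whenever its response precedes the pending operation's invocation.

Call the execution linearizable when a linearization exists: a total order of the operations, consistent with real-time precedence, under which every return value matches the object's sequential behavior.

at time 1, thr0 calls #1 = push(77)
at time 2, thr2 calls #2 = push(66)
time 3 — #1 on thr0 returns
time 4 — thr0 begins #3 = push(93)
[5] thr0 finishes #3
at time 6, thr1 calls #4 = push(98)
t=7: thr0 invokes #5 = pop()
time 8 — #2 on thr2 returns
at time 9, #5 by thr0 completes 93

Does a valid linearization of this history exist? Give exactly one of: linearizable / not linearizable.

a witness: #1, #2, #3, #5
1. #1 push(77), leaving stack <77>
2. #2 push(66), leaving stack <77,66>
3. #3 push(93), leaving stack <77,66,93>
4. #5 pop() → 93, leaving stack <77,66>

linearizable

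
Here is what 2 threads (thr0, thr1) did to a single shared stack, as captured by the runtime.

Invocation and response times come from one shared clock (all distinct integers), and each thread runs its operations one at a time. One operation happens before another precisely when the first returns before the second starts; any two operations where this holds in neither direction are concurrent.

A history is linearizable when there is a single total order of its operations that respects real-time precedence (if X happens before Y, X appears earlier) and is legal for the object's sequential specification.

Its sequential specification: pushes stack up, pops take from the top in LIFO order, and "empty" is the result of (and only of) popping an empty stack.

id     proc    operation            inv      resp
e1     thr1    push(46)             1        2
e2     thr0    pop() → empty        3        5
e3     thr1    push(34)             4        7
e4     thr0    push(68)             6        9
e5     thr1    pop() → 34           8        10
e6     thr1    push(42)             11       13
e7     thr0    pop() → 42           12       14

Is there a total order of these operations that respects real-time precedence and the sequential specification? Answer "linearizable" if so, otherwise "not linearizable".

through event 4 a valid linearization exists; event 5 (e2 responding at time 5) ends that
exhaustive check: the 2 completed stack ops admit one real-time order; illegal
including or dropping the 1 pending operation (e3) in any combination fails
for example e1, e2 (pending dropped) fails at step 2: e2 pop() → empty is not legal there

not linearizable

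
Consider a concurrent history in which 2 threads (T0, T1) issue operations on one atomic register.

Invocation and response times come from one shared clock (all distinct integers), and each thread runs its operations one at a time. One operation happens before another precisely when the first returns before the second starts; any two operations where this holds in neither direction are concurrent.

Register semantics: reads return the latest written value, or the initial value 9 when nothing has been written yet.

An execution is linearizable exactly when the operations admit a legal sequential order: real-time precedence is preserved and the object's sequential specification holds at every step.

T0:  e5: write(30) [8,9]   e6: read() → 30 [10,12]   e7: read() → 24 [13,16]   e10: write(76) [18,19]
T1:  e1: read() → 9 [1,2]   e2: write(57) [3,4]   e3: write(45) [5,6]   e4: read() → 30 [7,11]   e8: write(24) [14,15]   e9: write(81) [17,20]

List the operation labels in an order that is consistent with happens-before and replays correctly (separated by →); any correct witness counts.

step 1: e1 read() → 9 — value 9
step 2: e2 write(57) — value 57
step 3: e3 write(45) — value 45
step 4: e5 write(30) — value 30
step 5: e4 read() → 30 — value 30
step 6: e6 read() → 30 — value 30
step 7: e8 write(24) — value 24
step 8: e7 read() → 24 — value 24
step 9: e9 write(81) — value 81
step 10: e10 write(76) — value 76

e1 → e2 → e3 → e5 → e4 → e6 → e8 → e7 → e9 → e10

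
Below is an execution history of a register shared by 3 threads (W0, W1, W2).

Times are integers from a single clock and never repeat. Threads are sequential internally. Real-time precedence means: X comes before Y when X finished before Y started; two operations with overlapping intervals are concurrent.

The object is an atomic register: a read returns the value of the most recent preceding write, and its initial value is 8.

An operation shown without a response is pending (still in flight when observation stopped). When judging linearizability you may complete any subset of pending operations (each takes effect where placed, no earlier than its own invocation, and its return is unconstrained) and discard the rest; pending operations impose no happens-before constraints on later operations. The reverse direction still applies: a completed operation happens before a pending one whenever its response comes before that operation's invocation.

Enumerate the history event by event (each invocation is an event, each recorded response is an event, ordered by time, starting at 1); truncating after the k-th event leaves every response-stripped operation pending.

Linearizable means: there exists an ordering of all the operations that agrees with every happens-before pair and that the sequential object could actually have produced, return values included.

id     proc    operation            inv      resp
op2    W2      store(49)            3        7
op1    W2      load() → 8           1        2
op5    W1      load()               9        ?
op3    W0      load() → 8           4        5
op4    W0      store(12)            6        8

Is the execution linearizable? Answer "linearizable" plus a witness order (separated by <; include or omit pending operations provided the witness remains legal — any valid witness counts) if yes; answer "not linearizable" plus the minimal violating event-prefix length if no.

linearizable — witness: op1 < op3 < op2 < op4

after step 1 (op1 load() → 8): value 8
after step 2 (op3 load() → 8): value 8
after step 3 (op2 store(49)): value 49
after step 4 (op4 store(12)): value 12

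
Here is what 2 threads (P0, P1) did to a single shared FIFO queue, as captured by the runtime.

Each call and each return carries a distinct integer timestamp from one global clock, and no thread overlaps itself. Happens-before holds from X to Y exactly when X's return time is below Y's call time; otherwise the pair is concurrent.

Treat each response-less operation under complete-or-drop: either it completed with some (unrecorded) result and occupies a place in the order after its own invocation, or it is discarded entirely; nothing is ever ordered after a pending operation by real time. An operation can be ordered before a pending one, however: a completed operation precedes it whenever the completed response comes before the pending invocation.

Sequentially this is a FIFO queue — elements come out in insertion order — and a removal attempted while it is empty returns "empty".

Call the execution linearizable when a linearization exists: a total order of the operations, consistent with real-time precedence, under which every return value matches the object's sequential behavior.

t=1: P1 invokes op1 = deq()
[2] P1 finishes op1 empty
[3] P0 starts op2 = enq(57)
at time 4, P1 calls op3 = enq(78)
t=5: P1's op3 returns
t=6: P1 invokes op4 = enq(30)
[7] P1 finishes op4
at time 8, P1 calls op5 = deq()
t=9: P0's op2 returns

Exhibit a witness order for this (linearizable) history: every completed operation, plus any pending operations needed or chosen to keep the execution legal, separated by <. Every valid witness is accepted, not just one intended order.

step 1: op1 deq() → empty — queue <>
step 2: op2 enq(57) — queue <57>
step 3: op3 enq(78) — queue <57,78>
step 4: op4 enq(30) — queue <57,78,30>

op1 < op2 < op3 < op4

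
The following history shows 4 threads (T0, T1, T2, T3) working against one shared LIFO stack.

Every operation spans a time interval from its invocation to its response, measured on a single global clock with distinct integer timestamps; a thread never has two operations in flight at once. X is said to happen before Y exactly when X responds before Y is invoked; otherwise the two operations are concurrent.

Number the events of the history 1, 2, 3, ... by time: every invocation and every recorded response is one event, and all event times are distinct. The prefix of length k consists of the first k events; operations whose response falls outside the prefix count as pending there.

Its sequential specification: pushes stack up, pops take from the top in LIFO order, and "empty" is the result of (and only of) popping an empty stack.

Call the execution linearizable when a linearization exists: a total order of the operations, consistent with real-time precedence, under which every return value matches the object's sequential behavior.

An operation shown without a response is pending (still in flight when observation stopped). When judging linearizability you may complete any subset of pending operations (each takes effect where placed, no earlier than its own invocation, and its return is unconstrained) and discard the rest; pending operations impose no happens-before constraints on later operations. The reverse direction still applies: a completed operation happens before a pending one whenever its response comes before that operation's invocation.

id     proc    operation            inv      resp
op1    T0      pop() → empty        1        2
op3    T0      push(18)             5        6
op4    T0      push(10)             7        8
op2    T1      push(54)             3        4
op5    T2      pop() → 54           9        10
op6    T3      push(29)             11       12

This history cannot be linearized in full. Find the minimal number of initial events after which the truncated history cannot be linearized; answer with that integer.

one valid order for events 1..9 is op1, op2, op3, op4:
after step 1 (op1 pop() → empty): stack <>
after step 2 (op2 push(54)): stack <54>
after step 3 (op3 push(18)): stack <54,18>
after step 4 (op4 push(10)): stack <54,18,10>
at event 10 (op5's time-10 response) nothing linearizes any more
for example op1, op2, op3, op4, op5 fails at step 5: op5 pop() → 54 is not legal there

10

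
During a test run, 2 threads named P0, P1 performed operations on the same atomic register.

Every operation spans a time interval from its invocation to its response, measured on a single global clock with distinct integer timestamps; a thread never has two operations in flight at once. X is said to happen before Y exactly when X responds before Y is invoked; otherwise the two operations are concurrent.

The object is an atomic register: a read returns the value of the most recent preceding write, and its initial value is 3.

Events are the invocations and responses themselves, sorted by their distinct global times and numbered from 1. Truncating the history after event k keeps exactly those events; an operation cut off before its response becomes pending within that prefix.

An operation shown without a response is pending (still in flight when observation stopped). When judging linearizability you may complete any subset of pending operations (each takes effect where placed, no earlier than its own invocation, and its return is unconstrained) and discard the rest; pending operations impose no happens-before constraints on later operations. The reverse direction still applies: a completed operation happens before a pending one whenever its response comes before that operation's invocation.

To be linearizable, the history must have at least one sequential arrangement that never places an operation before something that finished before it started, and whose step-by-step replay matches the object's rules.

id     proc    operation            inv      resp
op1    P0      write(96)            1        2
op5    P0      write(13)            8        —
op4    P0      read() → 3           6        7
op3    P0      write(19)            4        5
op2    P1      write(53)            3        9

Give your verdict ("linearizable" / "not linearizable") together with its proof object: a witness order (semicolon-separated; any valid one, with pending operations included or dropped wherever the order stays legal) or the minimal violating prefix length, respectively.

events 1..6 are fine; event 7 — the response of op4 at time 7 — makes the prefix non-linearizable
the sole real-time-consistent order of 3 completed operations fails the atomic register replay
no completion choice of the 1 pending operation (op2) rescues it — every subset was tried
sample order op1, op3, op4 (pending dropped) stalls at step 3 — op4 read() → 3 has no legal effect

not linearizable — minimal violating prefix: 7 events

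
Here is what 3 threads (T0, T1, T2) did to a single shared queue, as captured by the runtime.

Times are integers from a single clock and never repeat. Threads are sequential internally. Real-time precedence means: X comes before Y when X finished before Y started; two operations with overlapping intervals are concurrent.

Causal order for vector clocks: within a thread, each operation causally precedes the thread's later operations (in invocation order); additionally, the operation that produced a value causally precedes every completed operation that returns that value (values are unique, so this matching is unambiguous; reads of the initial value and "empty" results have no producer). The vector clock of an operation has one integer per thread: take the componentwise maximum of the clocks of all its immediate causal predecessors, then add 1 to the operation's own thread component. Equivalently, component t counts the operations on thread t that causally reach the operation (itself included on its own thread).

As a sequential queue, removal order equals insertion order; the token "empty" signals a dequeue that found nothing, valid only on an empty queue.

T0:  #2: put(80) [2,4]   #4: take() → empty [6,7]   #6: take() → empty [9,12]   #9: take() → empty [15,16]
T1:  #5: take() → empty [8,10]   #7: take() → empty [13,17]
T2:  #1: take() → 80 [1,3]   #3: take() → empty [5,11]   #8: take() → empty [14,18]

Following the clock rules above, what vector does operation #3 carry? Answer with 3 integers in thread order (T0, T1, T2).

#5, invoked 8, has no incoming edges; only T1's bump applies → (0, 1, 0)
#2, invoked 2, has no incoming edges; only T0's bump applies → (1, 0, 0)
invoked at 13, #7 merges VC(#5)=(0, 1, 0) and bumps T1's slot → (0, 2, 0)
invoked at 1, #1 merges VC(#2)=(1, 0, 0) and bumps T2's slot → (1, 0, 1)
invoked at 6, #4 merges VC(#2)=(1, 0, 0) and bumps T0's slot → (2, 0, 0)
invoked at 5, #3 merges VC(#1)=(1, 0, 1) and bumps T2's slot → (1, 0, 2)
invoked at 9, #6 merges VC(#4)=(2, 0, 0) and bumps T0's slot → (3, 0, 0)
invoked at 14, #8 merges VC(#3)=(1, 0, 2) and bumps T2's slot → (1, 0, 3)
invoked at 15, #9 merges VC(#6)=(3, 0, 0) and bumps T0's slot → (4, 0, 0)
target: VC(#3) = (1, 0, 2)

(1, 0, 2)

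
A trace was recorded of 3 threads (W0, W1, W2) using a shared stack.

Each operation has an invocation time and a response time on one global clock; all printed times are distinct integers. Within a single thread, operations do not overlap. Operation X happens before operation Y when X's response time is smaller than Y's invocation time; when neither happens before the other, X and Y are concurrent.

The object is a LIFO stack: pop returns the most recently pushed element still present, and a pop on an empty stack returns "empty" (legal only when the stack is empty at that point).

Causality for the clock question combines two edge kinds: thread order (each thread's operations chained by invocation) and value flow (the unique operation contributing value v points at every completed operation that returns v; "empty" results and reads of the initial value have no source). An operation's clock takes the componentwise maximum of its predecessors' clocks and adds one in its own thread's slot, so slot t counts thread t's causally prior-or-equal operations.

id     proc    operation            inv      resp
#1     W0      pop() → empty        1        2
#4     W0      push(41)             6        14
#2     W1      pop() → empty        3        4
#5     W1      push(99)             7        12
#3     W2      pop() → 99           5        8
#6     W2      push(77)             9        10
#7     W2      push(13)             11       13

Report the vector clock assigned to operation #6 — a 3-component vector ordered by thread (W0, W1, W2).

invoked at 3, #2 has no predecessors; its own W1 bump gives (0, 1, 0)
invoked at 1, #1 has no predecessors; its own W0 bump gives (1, 0, 0)
VC(#5, invoked at 7): max of VC(#2)=(0, 1, 0), then +1 on thread W1 → (0, 2, 0)
VC(#4, invoked at 6): max of VC(#1)=(1, 0, 0), then +1 on thread W0 → (2, 0, 0)
VC(#3, invoked at 5): max of VC(#5)=(0, 2, 0), then +1 on thread W2 → (0, 2, 1)
VC(#6, invoked at 9): max of VC(#3)=(0, 2, 1), then +1 on thread W2 → (0, 2, 2)
VC(#7, invoked at 11): max of VC(#6)=(0, 2, 2), then +1 on thread W2 → (0, 2, 3)
target: VC(#6) = (0, 2, 2)

(0, 2, 2)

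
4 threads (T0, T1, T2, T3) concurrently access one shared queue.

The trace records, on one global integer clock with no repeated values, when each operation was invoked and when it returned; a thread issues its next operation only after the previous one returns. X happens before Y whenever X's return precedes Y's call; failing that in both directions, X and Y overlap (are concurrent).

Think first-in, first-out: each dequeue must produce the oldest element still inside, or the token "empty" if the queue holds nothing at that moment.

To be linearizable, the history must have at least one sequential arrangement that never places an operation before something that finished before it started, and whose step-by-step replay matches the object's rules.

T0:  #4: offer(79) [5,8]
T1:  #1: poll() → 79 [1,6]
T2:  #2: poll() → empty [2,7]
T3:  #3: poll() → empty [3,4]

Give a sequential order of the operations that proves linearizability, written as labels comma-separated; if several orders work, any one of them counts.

after step 1 (#2 poll() → empty): queue <>
after step 2 (#3 poll() → empty): queue <>
after step 3 (#4 offer(79)): queue <79>
after step 4 (#1 poll() → 79): queue <>

#2, #3, #4, #1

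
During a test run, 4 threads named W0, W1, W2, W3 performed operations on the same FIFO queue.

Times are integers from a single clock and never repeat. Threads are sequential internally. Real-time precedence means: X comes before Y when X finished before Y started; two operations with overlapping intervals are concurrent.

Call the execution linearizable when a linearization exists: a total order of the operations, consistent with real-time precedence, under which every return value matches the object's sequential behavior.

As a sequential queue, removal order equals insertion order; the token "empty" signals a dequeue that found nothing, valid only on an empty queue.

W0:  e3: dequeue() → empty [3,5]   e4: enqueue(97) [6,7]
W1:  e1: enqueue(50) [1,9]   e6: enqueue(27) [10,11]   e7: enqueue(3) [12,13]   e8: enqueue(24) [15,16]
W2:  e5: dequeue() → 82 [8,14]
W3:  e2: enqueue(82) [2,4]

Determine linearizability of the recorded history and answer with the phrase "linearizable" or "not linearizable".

linearizable

one valid linearization: e3, e2, e1, e4, e5, e6, e7, e8
1. e3 dequeue() → empty, leaving queue <>
2. e2 enqueue(82), leaving queue <82>
3. e1 enqueue(50), leaving queue <82,50>
4. e4 enqueue(97), leaving queue <82,50,97>
5. e5 dequeue() → 82, leaving queue <50,97>
6. e6 enqueue(27), leaving queue <50,97,27>
7. e7 enqueue(3), leaving queue <50,97,27,3>
8. e8 enqueue(24), leaving queue <50,97,27,3,24>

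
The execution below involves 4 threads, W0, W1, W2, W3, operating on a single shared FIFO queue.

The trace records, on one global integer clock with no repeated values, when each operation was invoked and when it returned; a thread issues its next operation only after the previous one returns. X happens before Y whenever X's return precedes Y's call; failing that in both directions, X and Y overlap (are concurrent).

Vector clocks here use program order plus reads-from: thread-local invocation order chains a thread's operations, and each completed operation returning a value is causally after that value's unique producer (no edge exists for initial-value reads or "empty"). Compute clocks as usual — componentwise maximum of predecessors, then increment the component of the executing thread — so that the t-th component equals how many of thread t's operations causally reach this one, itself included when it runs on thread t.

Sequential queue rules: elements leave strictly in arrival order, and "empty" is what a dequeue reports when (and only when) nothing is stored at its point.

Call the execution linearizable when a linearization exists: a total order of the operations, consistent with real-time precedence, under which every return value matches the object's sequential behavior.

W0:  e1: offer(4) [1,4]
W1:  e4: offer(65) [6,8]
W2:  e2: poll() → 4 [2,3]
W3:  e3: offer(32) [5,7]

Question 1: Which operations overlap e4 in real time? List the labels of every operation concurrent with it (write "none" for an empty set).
e3

e4 spans [6,8]: anything still running between times 6 and 8 counts as concurrent
e1 [1,4]: before
e2 [2,3]: before
e3 [5,7]: concurrent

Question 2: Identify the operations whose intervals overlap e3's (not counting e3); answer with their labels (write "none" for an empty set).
e4

concurrent with e3 ([5,7]): every op whose interval crosses 5..7
e1 [1,4]: before
e2 [2,3]: before
e4 [6,8]: concurrent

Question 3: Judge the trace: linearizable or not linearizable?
linearizable

a witness: e1, e2, e3, e4
step 1: e1 offer(4) — queue <4>
step 2: e2 poll() → 4 — queue <>
step 3: e3 offer(32) — queue <32>
step 4: e4 offer(65) — queue <32,65>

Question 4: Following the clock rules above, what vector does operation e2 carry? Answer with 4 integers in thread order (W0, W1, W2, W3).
(1, 0, 1, 0)

root op e3, invoked 5: fresh clock plus W3's own tick → (0, 0, 0, 1)
root op e4, invoked 6: fresh clock plus W1's own tick → (0, 1, 0, 0)
root op e1, invoked 1: fresh clock plus W0's own tick → (1, 0, 0, 0)
VC(e2, invoked at 2): max of VC(e1)=(1, 0, 0, 0), then +1 on thread W2 → (1, 0, 1, 0)
target: VC(e2) = (1, 0, 1, 0)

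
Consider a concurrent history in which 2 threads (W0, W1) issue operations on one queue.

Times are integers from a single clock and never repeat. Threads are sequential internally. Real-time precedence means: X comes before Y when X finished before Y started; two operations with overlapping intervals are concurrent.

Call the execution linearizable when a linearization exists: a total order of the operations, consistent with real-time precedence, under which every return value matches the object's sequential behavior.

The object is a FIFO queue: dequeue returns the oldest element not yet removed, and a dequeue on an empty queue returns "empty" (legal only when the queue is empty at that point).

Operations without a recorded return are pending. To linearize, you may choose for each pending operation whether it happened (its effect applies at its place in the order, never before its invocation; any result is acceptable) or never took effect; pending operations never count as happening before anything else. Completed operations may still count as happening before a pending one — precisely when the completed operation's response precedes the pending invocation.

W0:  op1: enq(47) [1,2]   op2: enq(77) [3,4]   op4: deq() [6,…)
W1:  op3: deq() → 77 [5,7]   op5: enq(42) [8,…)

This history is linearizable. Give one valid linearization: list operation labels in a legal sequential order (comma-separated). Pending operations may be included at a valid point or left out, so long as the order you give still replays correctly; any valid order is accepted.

op1, op2, op4, op3

after step 1 (op1 enq(47)): queue <47>
after step 2 (op2 enq(77)): queue <47,77>
after step 3 (op4 deq() (pending, included)): queue <77>
after step 4 (op3 deq() → 77): queue <>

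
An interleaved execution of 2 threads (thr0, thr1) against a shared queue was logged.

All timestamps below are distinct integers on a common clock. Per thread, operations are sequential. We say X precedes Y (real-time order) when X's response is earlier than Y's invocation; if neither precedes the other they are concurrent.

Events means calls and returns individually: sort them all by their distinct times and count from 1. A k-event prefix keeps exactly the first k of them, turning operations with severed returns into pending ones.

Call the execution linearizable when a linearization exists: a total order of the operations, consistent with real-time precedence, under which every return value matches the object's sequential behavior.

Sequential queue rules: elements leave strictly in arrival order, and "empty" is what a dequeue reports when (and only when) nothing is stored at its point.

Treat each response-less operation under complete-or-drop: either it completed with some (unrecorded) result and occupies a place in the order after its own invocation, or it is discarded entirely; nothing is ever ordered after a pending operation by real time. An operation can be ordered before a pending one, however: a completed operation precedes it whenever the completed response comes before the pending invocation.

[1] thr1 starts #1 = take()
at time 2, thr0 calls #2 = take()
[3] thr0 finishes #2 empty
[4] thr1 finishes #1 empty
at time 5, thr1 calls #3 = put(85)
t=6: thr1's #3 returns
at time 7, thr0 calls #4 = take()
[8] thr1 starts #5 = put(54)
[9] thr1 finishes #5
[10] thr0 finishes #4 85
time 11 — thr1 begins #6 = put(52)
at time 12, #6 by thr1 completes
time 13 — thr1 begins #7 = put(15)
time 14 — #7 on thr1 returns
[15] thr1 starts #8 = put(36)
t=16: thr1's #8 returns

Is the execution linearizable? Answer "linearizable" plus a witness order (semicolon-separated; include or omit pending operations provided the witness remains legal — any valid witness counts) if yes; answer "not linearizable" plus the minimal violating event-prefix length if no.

after step 1 (#1 take() → empty): queue <>
after step 2 (#2 take() → empty): queue <>
after step 3 (#3 put(85)): queue <85>
after step 4 (#4 take() → 85): queue <>
after step 5 (#5 put(54)): queue <54>
after step 6 (#6 put(52)): queue <54,52>
after step 7 (#7 put(15)): queue <54,52,15>
after step 8 (#8 put(36)): queue <54,52,15,36>

linearizable — witness: #1; #2; #3; #4; #5; #6; #7; #8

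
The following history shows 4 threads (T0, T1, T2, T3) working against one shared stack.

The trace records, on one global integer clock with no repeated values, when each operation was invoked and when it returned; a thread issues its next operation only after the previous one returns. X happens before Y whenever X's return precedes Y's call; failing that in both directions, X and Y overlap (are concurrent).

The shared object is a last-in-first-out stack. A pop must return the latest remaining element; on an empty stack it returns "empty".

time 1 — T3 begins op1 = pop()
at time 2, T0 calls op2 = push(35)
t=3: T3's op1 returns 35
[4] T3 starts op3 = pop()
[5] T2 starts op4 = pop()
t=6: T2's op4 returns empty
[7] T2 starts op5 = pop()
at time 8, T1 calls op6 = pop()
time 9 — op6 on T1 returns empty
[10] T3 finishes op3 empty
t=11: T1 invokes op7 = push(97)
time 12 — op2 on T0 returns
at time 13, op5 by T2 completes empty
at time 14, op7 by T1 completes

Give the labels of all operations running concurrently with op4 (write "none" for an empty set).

op2, op3

op4 runs from 5 to 6; window-overlapping ops are concurrent
op1 [1,3]: before
op2 [2,12]: concurrent
op3 [4,10]: concurrent
op5 [7,13]: after
op6 [8,9]: after
op7 [11,14]: after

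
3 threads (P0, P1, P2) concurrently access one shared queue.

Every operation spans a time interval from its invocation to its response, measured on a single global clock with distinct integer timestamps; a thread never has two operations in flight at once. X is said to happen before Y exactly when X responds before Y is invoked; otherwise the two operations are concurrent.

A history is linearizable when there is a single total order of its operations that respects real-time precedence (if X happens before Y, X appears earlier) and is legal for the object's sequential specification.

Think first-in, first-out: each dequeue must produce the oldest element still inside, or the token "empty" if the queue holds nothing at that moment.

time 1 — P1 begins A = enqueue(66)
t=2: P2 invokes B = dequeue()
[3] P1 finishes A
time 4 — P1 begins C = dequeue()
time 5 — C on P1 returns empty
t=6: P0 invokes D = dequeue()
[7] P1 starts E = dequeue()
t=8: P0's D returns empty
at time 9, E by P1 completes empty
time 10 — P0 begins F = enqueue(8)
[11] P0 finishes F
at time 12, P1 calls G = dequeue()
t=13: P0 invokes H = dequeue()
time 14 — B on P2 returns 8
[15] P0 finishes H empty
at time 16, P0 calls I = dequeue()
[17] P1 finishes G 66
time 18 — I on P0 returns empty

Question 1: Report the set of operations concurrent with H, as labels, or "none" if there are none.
B, G

H spans [13,15]: anything still running between times 13 and 15 counts as concurrent
A [1,3]: before
B [2,14]: concurrent
C [4,5]: before
D [6,8]: before
E [7,9]: before
F [10,11]: before
G [12,17]: concurrent
I [16,18]: after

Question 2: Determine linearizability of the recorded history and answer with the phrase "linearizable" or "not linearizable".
not linearizable

events 1..13 are fine; event 14 — the response of B at time 14 — makes the prefix non-linearizable
no legal order exists: 12 real-time-consistent candidates over 6 completed queue operations, all rejected
no escape via the 2 pending operations (G, H): every completion choice fails
for example A, B, C, D, E, F (pending dropped) fails at step 2: B dequeue() → 8 is not legal there
for example A, B, C, E, D, F (pending dropped) fails at step 2: B dequeue() → 8 is not legal there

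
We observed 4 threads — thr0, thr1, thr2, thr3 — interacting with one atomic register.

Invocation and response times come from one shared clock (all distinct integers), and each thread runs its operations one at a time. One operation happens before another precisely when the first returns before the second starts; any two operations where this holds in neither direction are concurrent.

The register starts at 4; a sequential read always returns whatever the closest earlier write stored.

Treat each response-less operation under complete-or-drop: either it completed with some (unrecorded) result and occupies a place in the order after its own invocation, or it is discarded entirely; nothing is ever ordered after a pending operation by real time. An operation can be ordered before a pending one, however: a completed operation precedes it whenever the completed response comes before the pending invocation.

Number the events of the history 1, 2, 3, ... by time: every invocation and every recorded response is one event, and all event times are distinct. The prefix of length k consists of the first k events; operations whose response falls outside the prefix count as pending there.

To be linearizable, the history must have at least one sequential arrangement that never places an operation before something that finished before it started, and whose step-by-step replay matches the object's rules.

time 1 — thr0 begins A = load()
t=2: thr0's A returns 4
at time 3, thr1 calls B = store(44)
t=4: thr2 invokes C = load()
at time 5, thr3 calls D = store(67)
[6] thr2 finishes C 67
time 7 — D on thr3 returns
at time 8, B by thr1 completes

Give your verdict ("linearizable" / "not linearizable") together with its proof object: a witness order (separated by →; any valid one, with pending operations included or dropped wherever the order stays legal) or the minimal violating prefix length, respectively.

linearizable — witness: A → B → D → C

after step 1 (A load() → 4): value 4
after step 2 (B store(44)): value 44
after step 3 (D store(67)): value 67
after step 4 (C load() → 67): value 67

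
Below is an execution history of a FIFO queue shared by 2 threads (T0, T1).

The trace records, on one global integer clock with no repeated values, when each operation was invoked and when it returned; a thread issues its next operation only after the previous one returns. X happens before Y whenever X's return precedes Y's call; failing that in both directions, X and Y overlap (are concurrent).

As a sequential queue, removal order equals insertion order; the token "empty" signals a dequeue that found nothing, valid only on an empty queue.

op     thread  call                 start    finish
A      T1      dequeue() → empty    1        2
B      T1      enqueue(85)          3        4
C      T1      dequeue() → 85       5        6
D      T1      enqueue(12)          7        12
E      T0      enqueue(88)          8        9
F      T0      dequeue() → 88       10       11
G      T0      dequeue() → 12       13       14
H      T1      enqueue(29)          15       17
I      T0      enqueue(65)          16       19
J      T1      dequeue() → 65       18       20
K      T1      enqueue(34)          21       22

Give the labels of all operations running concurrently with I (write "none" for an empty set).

H, J

I spans [16,19]: anything still running between times 16 and 19 counts as concurrent
A [1,2]: before
B [3,4]: before
C [5,6]: before
D [7,12]: before
E [8,9]: before
F [10,11]: before
G [13,14]: before
H [15,17]: concurrent
J [18,20]: concurrent
K [21,22]: after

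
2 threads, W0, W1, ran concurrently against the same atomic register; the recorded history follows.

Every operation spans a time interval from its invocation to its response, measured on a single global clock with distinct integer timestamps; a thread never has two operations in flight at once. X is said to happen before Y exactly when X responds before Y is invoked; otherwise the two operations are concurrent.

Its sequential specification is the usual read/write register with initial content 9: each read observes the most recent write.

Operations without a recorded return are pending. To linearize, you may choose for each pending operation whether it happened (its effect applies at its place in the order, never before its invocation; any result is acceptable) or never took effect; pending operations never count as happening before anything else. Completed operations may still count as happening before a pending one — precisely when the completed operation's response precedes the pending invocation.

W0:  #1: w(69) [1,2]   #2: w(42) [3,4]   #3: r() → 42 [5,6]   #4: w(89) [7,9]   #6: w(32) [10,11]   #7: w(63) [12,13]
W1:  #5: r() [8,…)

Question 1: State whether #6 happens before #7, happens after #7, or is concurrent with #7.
before

#6 spans [10,11], #7 spans [12,13]
resp(#6)=11 < inv(#7)=12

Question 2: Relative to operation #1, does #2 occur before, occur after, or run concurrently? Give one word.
after

#2 spans [3,4], #1 spans [1,2]
resp(#1)=2 < inv(#2)=3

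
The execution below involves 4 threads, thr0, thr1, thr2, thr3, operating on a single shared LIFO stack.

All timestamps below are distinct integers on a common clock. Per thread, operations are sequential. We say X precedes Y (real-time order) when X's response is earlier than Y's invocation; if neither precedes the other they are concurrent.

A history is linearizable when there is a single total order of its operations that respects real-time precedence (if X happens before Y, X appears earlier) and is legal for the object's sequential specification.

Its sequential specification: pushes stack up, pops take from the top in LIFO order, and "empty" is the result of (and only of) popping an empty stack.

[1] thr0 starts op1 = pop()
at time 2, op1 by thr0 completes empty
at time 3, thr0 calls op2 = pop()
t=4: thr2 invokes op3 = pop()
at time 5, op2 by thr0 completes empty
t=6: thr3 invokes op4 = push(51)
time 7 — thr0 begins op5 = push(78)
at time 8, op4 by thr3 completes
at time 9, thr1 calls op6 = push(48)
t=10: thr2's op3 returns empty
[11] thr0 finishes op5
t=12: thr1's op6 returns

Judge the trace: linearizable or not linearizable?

linearizable

a witness: op1, op2, op3, op4, op5, op6
step 1: op1 pop() → empty — stack <>
step 2: op2 pop() → empty — stack <>
step 3: op3 pop() → empty — stack <>
step 4: op4 push(51) — stack <51>
step 5: op5 push(78) — stack <51,78>
step 6: op6 push(48) — stack <51,78,48>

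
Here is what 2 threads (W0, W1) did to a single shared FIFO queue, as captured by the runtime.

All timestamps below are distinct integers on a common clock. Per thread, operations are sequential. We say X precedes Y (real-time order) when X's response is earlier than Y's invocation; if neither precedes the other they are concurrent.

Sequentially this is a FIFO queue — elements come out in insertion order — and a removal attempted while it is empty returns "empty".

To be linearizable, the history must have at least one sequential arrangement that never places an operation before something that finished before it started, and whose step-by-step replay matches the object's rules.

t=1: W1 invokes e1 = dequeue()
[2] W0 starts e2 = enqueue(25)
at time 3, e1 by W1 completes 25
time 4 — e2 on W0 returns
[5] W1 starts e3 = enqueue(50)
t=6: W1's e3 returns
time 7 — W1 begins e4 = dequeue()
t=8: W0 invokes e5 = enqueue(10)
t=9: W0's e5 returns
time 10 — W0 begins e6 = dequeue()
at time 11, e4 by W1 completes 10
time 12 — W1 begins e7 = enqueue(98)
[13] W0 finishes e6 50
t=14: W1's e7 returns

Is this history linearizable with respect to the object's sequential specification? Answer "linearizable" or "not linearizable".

one valid linearization: e2, e1, e3, e5, e6, e4, e7
1. e2 enqueue(25), leaving queue <25>
2. e1 dequeue() → 25, leaving queue <>
3. e3 enqueue(50), leaving queue <50>
4. e5 enqueue(10), leaving queue <50,10>
5. e6 dequeue() → 50, leaving queue <10>
6. e4 dequeue() → 10, leaving queue <>
7. e7 enqueue(98), leaving queue <98>

linearizable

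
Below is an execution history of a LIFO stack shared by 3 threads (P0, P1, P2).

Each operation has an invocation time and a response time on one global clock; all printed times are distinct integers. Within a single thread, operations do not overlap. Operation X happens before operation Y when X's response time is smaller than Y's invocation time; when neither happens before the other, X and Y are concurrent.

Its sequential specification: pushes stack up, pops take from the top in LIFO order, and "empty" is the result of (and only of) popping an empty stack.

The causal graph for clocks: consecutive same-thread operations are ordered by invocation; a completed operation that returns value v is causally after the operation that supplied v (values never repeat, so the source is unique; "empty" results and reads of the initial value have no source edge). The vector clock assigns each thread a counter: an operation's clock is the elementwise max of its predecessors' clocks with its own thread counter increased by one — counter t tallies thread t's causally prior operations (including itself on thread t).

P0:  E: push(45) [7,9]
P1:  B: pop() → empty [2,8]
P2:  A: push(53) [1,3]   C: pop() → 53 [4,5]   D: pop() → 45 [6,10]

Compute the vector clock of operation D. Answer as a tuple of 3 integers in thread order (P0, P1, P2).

(1, 0, 3)

root op A, invoked 1: fresh clock plus P2's own tick → (0, 0, 1)
root op B, invoked 2: fresh clock plus P1's own tick → (0, 1, 0)
root op E, invoked 7: fresh clock plus P0's own tick → (1, 0, 0)
C, invoked 4, takes VC(A)=(0, 0, 1) under max, adds 1 for P2 → (0, 0, 2)
D, invoked 6, takes VC(C)=(0, 0, 2), VC(E)=(1, 0, 0) under max, adds 1 for P2 → (1, 0, 3)
target: VC(D) = (1, 0, 3)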